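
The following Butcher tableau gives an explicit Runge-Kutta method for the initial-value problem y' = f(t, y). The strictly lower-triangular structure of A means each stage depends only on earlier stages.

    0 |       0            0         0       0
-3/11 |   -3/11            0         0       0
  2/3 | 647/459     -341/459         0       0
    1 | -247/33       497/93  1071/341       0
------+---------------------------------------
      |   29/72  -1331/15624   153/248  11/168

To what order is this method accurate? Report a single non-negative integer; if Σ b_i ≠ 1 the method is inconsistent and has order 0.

b = (29/72, -1331/15624, 153/248, 11/168)
c = (0, -3/11, 2/3, 1)
Ac = (0, 0, 31/153, 7/11)
Σ b_i: 29/72·1 + (-1331/15624)·1 + 153/248·1 + 11/168·1 = 1 ✓
b·c: (-1331/15624)·(-3/11) + 153/248·2/3 + 11/168·1 = 1/2 ✓
b·c²: (-1331/15624)·9/121 + 153/248·4/9 + 11/168·1 = 1/3 ✓
b·Ac: 153/248·31/153 + 11/168·7/11 = 1/6 ✓
b·c³: (-1331/15624)·(-27/1331) + 153/248·8/27 + 11/168·1 = 1/4 ✓
b·(c∘Ac): 153/248·62/459 + 11/168·7/11 = 1/8 ✓
b·Ac²: 153/248·(-31/561) + 11/168·217/121 = 1/12 ✓
b·A²c: 11/168·7/11 = 1/24 ✓; 4 stages ⇒ order 4.

4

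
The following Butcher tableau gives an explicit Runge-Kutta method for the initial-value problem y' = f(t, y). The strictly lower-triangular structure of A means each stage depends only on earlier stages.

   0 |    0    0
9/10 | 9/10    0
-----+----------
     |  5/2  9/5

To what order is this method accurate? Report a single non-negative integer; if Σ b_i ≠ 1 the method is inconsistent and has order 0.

b = (5/2, 9/5)
c = (0, 9/10)
Σ b_i: 5/2·1 + 9/5·1 = 43/10 ≠ 1 ⇒ order 0.

0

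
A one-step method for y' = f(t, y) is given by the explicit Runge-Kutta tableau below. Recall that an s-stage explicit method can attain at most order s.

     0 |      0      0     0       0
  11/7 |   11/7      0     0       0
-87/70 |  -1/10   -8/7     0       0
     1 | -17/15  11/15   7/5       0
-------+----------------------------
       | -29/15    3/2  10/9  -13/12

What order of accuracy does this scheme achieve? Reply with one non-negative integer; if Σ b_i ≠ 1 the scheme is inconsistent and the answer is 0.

0

b = (-29/15, 3/2, 10/9, -13/12)
c = (0, 11/7, -87/70, 1)
Ac = (0, 0, -88/49, -617/1050)
Σ b_i: (-29/15)·1 + 3/2·1 + 10/9·1 + (-13/12)·1 = -73/180 ≠ 1 ⇒ order 0.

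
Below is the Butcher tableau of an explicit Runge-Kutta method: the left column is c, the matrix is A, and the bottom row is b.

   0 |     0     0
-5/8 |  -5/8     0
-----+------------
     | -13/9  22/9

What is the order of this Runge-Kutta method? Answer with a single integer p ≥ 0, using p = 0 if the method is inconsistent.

1

b = (-13/9, 22/9)
c = (0, -5/8)
Σ b_i: (-13/9)·1 + 22/9·1 = 1 ✓
b·c: 22/9·(-5/8) = -55/36 ≠ 1/2 ⇒ order 1.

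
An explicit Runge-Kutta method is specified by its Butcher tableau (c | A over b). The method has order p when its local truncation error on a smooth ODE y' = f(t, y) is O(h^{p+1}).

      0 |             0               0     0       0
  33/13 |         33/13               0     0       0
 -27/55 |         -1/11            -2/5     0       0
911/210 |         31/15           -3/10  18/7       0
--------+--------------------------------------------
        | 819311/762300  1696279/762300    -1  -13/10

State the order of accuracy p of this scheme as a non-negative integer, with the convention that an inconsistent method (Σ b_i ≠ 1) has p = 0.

2

b = (819311/762300, 1696279/762300, -1, -13/10)
c = (0, 33/13, -27/55, 911/210)
Ac = (0, 0, -66/65, -20259/10010)
Σ b_i: 819311/762300·1 + 1696279/762300·1 + (-1)·1 + (-13/10)·1 = 1 ✓
b·c: 1696279/762300·33/13 + (-1)·(-27/55) + (-13/10)·911/210 = 1/2 ✓
b·c²: 1696279/762300·1089/169 + (-1)·729/3025 + (-13/10)·829921/44100 = -7191509719/693693000 ≠ 1/3 ⇒ order 2.
b·Ac: (-1)·(-66/65) + (-13/10)·(-20259/10010) = 365007/100100 ≠ 1/6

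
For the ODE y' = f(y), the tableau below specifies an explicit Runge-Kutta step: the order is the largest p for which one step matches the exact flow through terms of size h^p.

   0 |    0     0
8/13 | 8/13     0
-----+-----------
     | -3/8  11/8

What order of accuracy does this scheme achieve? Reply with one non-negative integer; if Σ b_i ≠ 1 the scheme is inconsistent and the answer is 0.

1

b = (-3/8, 11/8)
c = (0, 8/13)
Σ b_i: (-3/8)·1 + 11/8·1 = 1 ✓
b·c: 11/8·8/13 = 11/13 ≠ 1/2 ⇒ order 1.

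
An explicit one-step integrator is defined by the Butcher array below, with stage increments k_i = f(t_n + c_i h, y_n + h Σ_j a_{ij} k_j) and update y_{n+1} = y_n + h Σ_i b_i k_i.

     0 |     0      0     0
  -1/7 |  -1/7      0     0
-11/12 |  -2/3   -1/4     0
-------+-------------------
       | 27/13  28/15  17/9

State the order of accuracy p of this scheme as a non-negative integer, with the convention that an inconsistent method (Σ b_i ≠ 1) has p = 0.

0

b = (27/13, 28/15, 17/9)
c = (0, -1/7, -11/12)
Ac = (0, 0, 1/28)
Σ b_i: 27/13·1 + 28/15·1 + 17/9·1 = 3412/585 ≠ 1 ⇒ order 0.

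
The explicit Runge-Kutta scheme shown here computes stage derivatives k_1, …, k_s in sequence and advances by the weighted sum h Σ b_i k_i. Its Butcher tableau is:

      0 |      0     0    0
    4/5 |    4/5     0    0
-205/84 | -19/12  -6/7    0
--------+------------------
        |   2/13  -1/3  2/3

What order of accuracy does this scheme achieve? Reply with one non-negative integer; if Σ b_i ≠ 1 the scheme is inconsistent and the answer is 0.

b = (2/13, -1/3, 2/3)
c = (0, 4/5, -205/84)
Ac = (0, 0, -24/35)
Σ b_i: 2/13·1 + (-1/3)·1 + 2/3·1 = 19/39 ≠ 1 ⇒ order 0.

0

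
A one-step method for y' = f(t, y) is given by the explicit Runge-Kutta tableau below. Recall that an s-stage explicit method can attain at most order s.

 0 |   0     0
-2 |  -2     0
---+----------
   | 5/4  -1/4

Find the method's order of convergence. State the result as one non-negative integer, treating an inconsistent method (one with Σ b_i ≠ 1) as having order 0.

2

b = (5/4, -1/4)
c = (0, -2)
Σ b_i: 5/4·1 + (-1/4)·1 = 1 ✓
b·c: (-1/4)·(-2) = 1/2 ✓; 2 stages ⇒ order 2.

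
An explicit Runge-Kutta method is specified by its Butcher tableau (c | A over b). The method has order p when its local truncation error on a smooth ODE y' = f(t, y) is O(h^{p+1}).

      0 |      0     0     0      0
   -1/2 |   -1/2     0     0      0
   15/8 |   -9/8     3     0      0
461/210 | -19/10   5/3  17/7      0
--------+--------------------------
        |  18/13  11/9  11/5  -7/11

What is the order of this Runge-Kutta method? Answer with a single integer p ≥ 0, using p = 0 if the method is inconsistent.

b = (18/13, 11/9, 11/5, -7/11)
c = (0, -1/2, 15/8, 461/210)
Ac = (0, 0, -3/2, 625/168)
Σ b_i: 18/13·1 + 11/9·1 + 11/5·1 + (-7/11)·1 = 26837/6435 ≠ 1 ⇒ order 0.

0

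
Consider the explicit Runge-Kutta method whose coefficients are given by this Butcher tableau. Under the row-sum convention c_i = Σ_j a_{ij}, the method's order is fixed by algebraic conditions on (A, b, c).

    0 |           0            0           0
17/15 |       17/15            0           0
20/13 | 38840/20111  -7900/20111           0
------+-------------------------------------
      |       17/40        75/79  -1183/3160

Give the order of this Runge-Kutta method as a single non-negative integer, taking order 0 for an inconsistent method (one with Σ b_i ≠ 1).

3

b = (17/40, 75/79, -1183/3160)
c = (0, 17/15, 20/13)
Ac = (0, 0, -1580/3549)
Σ b_i: 17/40·1 + 75/79·1 + (-1183/3160)·1 = 1 ✓
b·c: 75/79·17/15 + (-1183/3160)·20/13 = 1/2 ✓
b·c²: 75/79·289/225 + (-1183/3160)·400/169 = 1/3 ✓
b·Ac: (-1183/3160)·(-1580/3549) = 1/6 ✓; 3 stages ⇒ order 3.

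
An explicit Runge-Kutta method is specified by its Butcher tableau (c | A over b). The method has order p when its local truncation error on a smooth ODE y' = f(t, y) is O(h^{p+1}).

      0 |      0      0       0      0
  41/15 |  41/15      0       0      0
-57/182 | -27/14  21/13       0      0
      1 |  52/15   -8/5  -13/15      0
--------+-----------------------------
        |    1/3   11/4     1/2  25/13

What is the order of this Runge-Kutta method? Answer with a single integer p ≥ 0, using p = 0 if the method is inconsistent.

b = (1/3, 11/4, 1/2, 25/13)
c = (0, 41/15, -57/182, 1)
Ac = (0, 0, 287/65, -4307/1050)
Σ b_i: 1/3·1 + 11/4·1 + 1/2·1 + 25/13·1 = 859/156 ≠ 1 ⇒ order 0.

0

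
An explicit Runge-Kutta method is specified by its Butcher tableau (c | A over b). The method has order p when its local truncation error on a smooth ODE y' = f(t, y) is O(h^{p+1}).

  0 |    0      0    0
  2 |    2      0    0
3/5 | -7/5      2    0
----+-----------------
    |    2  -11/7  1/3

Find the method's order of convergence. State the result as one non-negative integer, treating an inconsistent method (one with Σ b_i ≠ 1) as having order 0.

0

b = (2, -11/7, 1/3)
c = (0, 2, 3/5)
Ac = (0, 0, 4)
Σ b_i: 2·1 + (-11/7)·1 + 1/3·1 = 16/21 ≠ 1 ⇒ order 0.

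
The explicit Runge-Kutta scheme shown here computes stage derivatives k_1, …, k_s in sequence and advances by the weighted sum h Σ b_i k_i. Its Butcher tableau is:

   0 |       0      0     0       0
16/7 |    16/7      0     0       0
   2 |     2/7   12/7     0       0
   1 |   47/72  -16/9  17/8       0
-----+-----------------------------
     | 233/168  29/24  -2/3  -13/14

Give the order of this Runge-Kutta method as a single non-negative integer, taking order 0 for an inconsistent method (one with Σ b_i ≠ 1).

b = (233/168, 29/24, -2/3, -13/14)
c = (0, 16/7, 2, 1)
Ac = (0, 0, 192/49, 47/252)
Σ b_i: 233/168·1 + 29/24·1 + (-2/3)·1 + (-13/14)·1 = 1 ✓
b·c: 29/24·16/7 + (-2/3)·2 + (-13/14)·1 = 1/2 ✓
b·c²: 29/24·256/49 + (-2/3)·4 + (-13/14)·1 = 799/294 ≠ 1/3 ⇒ order 2.
b·Ac: (-2/3)·192/49 + (-13/14)·47/252 = -9827/3528 ≠ 1/6

2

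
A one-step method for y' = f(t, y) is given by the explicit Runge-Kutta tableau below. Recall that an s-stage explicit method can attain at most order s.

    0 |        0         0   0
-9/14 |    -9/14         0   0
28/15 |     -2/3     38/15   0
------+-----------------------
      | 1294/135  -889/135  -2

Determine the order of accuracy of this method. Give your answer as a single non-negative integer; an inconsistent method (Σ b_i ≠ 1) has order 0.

2

b = (1294/135, -889/135, -2)
c = (0, -9/14, 28/15)
Ac = (0, 0, -57/35)
Σ b_i: 1294/135·1 + (-889/135)·1 + (-2)·1 = 1 ✓
b·c: (-889/135)·(-9/14) + (-2)·28/15 = 1/2 ✓
b·c²: (-889/135)·81/196 + (-2)·784/225 = -61049/6300 ≠ 1/3 ⇒ order 2.
b·Ac: (-2)·(-57/35) = 114/35 ≠ 1/6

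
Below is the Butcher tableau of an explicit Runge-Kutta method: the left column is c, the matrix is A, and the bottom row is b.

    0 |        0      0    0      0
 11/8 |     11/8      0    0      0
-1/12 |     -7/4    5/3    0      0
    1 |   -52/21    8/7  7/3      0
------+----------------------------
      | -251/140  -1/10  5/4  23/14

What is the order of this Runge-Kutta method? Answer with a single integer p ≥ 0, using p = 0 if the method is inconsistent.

b = (-251/140, -1/10, 5/4, 23/14)
c = (0, 11/8, -1/12, 1)
Ac = (0, 0, 55/24, 347/252)
Σ b_i: (-251/140)·1 + (-1/10)·1 + 5/4·1 + 23/14·1 = 1 ✓
b·c: (-1/10)·11/8 + 5/4·(-1/12) + 23/14·1 = 1177/840 ≠ 1/2 ⇒ order 1.

1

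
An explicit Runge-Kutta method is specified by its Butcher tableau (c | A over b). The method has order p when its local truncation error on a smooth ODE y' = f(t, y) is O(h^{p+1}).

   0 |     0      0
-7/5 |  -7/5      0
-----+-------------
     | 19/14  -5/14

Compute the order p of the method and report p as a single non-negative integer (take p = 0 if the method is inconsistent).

2

b = (19/14, -5/14)
c = (0, -7/5)
Σ b_i: 19/14·1 + (-5/14)·1 = 1 ✓
b·c: (-5/14)·(-7/5) = 1/2 ✓; 2 stages ⇒ order 2.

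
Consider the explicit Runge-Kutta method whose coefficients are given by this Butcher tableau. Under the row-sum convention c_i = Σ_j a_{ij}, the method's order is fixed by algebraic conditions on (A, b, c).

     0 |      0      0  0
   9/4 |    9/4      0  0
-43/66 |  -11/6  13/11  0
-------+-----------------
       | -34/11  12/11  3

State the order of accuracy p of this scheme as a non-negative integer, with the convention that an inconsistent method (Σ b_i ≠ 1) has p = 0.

2

b = (-34/11, 12/11, 3)
c = (0, 9/4, -43/66)
Ac = (0, 0, 117/44)
Σ b_i: (-34/11)·1 + 12/11·1 + 3·1 = 1 ✓
b·c: 12/11·9/4 + 3·(-43/66) = 1/2 ✓
b·c²: 12/11·81/16 + 3·1849/4356 = 2467/363 ≠ 1/3 ⇒ order 2.
b·Ac: 3·117/44 = 351/44 ≠ 1/6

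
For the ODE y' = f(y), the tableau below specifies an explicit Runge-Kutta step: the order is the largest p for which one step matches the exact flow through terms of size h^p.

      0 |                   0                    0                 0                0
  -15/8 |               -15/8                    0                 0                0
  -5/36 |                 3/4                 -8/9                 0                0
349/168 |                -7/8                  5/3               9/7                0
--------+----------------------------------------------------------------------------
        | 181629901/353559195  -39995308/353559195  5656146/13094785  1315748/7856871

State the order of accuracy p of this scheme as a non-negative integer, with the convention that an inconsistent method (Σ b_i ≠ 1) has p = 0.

b = (181629901/353559195, -39995308/353559195, 5656146/13094785, 1315748/7856871)
c = (0, -15/8, -5/36, 349/168)
Ac = (0, 0, 5/3, -185/56)
Σ b_i: 181629901/353559195·1 + (-39995308/353559195)·1 + 5656146/13094785·1 + 1315748/7856871·1 = 1 ✓
b·c: (-39995308/353559195)·(-15/8) + 5656146/13094785·(-5/36) + 1315748/7856871·349/168 = 1/2 ✓
b·c²: (-39995308/353559195)·225/64 + 5656146/13094785·25/1296 + 1315748/7856871·121801/28224 = 1/3 ✓
b·Ac: 5656146/13094785·5/3 + 1315748/7856871·(-185/56) = 1/6 ✓
b·c³: (-39995308/353559195)·(-3375/512) + 5656146/13094785·(-125/46656) + 1315748/7856871·42508549/4741632 = 91472850199/40730019264 ≠ 1/4 ⇒ order 3.
b·(c∘Ac): 5656146/13094785·(-25/108) + 1315748/7856871·(-64565/9408) = -471132485/377129808 ≠ 1/8
b·Ac²: 5656146/13094785·(-25/8) + 1315748/7856871·23725/4032 = -412297945/1131389424 ≠ 1/12
b·A²c: 1315748/7856871·15/7 = 939820/2618957 ≠ 1/24

3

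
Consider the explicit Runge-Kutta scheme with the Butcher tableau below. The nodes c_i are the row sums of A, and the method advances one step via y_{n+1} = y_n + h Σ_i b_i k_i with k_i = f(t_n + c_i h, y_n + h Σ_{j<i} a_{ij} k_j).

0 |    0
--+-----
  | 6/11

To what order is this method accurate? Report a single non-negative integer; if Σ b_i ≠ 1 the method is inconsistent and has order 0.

0

b = (6/11)
c = (0)
Σ b_i: 6/11·1 = 6/11 ≠ 1 ⇒ order 0.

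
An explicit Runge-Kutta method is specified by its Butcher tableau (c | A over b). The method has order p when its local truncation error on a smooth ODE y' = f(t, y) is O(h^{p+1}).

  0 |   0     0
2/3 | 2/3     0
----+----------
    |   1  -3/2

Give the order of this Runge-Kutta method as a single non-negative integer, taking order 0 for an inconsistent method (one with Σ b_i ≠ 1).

0

b = (1, -3/2)
c = (0, 2/3)
Σ b_i: 1·1 + (-3/2)·1 = -1/2 ≠ 1 ⇒ order 0.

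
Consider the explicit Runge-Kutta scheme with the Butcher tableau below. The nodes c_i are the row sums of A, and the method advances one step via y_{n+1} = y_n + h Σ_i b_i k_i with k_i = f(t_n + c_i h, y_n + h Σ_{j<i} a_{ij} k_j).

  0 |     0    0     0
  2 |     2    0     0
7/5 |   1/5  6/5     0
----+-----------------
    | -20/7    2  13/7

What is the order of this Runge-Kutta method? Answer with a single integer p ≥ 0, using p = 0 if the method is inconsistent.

1

b = (-20/7, 2, 13/7)
c = (0, 2, 7/5)
Ac = (0, 0, 12/5)
Σ b_i: (-20/7)·1 + 2·1 + 13/7·1 = 1 ✓
b·c: 2·2 + 13/7·7/5 = 33/5 ≠ 1/2 ⇒ order 1.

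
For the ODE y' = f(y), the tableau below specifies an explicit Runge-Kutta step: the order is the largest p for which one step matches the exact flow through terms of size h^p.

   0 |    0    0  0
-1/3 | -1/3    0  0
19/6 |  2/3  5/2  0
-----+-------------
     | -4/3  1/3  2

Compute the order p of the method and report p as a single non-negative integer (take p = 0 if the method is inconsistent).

b = (-4/3, 1/3, 2)
c = (0, -1/3, 19/6)
Ac = (0, 0, -5/6)
Σ b_i: (-4/3)·1 + 1/3·1 + 2·1 = 1 ✓
b·c: 1/3·(-1/3) + 2·19/6 = 56/9 ≠ 1/2 ⇒ order 1.

1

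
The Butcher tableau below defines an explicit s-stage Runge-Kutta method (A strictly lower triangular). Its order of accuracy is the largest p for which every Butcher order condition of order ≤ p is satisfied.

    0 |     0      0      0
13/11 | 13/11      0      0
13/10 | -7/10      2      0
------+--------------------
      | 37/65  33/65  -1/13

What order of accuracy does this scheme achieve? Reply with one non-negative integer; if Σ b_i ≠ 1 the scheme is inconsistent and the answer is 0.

2

b = (37/65, 33/65, -1/13)
c = (0, 13/11, 13/10)
Ac = (0, 0, 26/11)
Σ b_i: 37/65·1 + 33/65·1 + (-1/13)·1 = 1 ✓
b·c: 33/65·13/11 + (-1/13)·13/10 = 1/2 ✓
b·c²: 33/65·169/121 + (-1/13)·169/100 = 637/1100 ≠ 1/3 ⇒ order 2.
b·Ac: (-1/13)·26/11 = -2/11 ≠ 1/6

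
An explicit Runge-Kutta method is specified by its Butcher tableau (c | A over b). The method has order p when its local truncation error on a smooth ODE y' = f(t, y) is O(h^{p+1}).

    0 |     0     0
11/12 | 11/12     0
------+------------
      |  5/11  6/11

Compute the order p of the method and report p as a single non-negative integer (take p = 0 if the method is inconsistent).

2

b = (5/11, 6/11)
c = (0, 11/12)
Σ b_i: 5/11·1 + 6/11·1 = 1 ✓
b·c: 6/11·11/12 = 1/2 ✓; 2 stages ⇒ order 2.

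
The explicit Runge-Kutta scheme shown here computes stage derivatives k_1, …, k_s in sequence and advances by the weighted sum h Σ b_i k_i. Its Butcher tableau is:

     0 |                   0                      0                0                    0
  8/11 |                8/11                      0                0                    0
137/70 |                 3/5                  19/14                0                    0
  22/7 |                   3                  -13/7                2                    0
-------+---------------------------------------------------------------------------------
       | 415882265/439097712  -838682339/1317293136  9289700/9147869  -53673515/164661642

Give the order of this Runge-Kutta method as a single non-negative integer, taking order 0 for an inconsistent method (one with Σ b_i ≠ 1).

b = (415882265/439097712, -838682339/1317293136, 9289700/9147869, -53673515/164661642)
c = (0, 8/11, 137/70, 22/7)
Ac = (0, 0, 76/77, 141/55)
Σ b_i: 415882265/439097712·1 + (-838682339/1317293136)·1 + 9289700/9147869·1 + (-53673515/164661642)·1 = 1 ✓
b·c: (-838682339/1317293136)·8/11 + 9289700/9147869·137/70 + (-53673515/164661642)·22/7 = 1/2 ✓
b·c²: (-838682339/1317293136)·64/121 + 9289700/9147869·18769/4900 + (-53673515/164661642)·484/49 = 1/3 ✓
b·Ac: 9289700/9147869·76/77 + (-53673515/164661642)·141/55 = 1/6 ✓
b·c³: (-838682339/1317293136)·512/1331 + 9289700/9147869·2571353/343000 + (-53673515/164661642)·10648/343 = -406947872761/147921041730 ≠ 1/4 ⇒ order 3.
b·(c∘Ac): 9289700/9147869·5206/2695 + (-53673515/164661642)·282/35 = -1404511891/2113157739 ≠ 1/8
b·Ac²: 9289700/9147869·608/847 + (-53673515/164661642)·1979849/296450 = -16690009001/11526314940 ≠ 1/12
b·A²c: (-53673515/164661642)·152/77 = -582741020/905639031 ≠ 1/24

3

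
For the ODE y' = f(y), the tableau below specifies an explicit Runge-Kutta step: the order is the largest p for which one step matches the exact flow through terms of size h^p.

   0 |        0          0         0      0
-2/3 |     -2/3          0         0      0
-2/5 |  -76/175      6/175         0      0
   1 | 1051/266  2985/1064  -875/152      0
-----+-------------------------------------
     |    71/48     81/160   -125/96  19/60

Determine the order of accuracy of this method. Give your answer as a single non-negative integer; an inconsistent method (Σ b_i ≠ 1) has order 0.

4

b = (71/48, 81/160, -125/96, 19/60)
c = (0, -2/3, -2/5, 1)
Ac = (0, 0, -4/175, 115/266)
Σ b_i: 71/48·1 + 81/160·1 + (-125/96)·1 + 19/60·1 = 1 ✓
b·c: 81/160·(-2/3) + (-125/96)·(-2/5) + 19/60·1 = 1/2 ✓
b·c²: 81/160·4/9 + (-125/96)·4/25 + 19/60·1 = 1/3 ✓
b·Ac: (-125/96)·(-4/175) + 19/60·115/266 = 1/6 ✓
b·c³: 81/160·(-8/27) + (-125/96)·(-8/125) + 19/60·1 = 1/4 ✓
b·(c∘Ac): (-125/96)·8/875 + 19/60·115/266 = 1/8 ✓
b·Ac²: (-125/96)·8/525 + 19/60·130/399 = 1/12 ✓
b·A²c: 19/60·5/38 = 1/24 ✓; 4 stages ⇒ order 4.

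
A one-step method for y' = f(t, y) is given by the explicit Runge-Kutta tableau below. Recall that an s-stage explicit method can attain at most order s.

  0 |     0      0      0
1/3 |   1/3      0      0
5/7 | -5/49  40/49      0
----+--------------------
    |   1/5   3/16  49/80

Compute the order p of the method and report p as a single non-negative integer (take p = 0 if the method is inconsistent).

b = (1/5, 3/16, 49/80)
c = (0, 1/3, 5/7)
Ac = (0, 0, 40/147)
Σ b_i: 1/5·1 + 3/16·1 + 49/80·1 = 1 ✓
b·c: 3/16·1/3 + 49/80·5/7 = 1/2 ✓
b·c²: 3/16·1/9 + 49/80·25/49 = 1/3 ✓
b·Ac: 49/80·40/147 = 1/6 ✓; 3 stages ⇒ order 3.

3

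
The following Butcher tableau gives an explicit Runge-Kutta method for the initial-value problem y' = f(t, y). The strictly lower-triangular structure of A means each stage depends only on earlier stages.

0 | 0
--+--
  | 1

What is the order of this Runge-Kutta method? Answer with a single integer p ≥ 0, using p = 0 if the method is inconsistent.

1

b = (1)
c = (0)
Σ b_i: 1·1 = 1 ✓; 1 stage ⇒ order 1.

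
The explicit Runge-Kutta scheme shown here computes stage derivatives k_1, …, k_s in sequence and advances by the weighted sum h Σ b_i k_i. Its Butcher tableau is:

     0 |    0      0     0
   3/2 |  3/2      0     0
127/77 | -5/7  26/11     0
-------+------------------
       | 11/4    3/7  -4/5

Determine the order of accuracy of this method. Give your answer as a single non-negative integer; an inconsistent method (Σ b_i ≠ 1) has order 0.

b = (11/4, 3/7, -4/5)
c = (0, 3/2, 127/77)
Ac = (0, 0, 39/11)
Σ b_i: 11/4·1 + 3/7·1 + (-4/5)·1 = 333/140 ≠ 1 ⇒ order 0.

0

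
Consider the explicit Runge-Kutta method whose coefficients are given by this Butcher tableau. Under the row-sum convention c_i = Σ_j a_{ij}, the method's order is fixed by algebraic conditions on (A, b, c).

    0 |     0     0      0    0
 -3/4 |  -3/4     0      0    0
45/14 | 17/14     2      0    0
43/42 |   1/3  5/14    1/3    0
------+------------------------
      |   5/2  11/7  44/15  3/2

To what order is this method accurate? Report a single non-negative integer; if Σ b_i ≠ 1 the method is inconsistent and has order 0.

0

b = (5/2, 11/7, 44/15, 3/2)
c = (0, -3/4, 45/14, 43/42)
Ac = (0, 0, -3/2, 45/56)
Σ b_i: 5/2·1 + 11/7·1 + 44/15·1 + 3/2·1 = 893/105 ≠ 1 ⇒ order 0.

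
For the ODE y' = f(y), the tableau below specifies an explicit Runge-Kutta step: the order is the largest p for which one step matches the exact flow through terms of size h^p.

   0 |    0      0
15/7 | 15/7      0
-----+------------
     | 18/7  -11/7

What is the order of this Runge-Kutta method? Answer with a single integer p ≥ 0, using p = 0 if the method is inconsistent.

b = (18/7, -11/7)
c = (0, 15/7)
Σ b_i: 18/7·1 + (-11/7)·1 = 1 ✓
b·c: (-11/7)·15/7 = -165/49 ≠ 1/2 ⇒ order 1.

1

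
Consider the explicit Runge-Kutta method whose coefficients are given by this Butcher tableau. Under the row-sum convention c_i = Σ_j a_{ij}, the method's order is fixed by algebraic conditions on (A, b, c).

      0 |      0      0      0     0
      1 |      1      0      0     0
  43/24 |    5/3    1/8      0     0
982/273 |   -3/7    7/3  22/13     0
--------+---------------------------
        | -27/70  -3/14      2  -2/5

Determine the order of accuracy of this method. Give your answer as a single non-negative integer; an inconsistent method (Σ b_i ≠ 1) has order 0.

b = (-27/70, -3/14, 2, -2/5)
c = (0, 1, 43/24, 982/273)
Ac = (0, 0, 1/8, 279/52)
Σ b_i: (-27/70)·1 + (-3/14)·1 + 2·1 + (-2/5)·1 = 1 ✓
b·c: (-3/14)·1 + 2·43/24 + (-2/5)·982/273 = 3513/1820 ≠ 1/2 ⇒ order 1.

1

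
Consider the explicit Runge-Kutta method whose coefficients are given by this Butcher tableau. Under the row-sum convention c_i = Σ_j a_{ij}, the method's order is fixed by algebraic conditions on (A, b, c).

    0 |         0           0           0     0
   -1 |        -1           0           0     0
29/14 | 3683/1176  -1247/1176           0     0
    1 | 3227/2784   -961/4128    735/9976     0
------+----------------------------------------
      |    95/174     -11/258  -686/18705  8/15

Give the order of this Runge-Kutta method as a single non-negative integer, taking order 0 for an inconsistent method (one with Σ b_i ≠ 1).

4

b = (95/174, -11/258, -686/18705, 8/15)
c = (0, -1, 29/14, 1)
Ac = (0, 0, 1247/1176, 37/96)
Σ b_i: 95/174·1 + (-11/258)·1 + (-686/18705)·1 + 8/15·1 = 1 ✓
b·c: (-11/258)·(-1) + (-686/18705)·29/14 + 8/15·1 = 1/2 ✓
b·c²: (-11/258)·1 + (-686/18705)·841/196 + 8/15·1 = 1/3 ✓
b·Ac: (-686/18705)·1247/1176 + 8/15·37/96 = 1/6 ✓
b·c³: (-11/258)·(-1) + (-686/18705)·24389/2744 + 8/15·1 = 1/4 ✓
b·(c∘Ac): (-686/18705)·36163/16464 + 8/15·37/96 = 1/8 ✓
b·Ac²: (-686/18705)·(-1247/1176) + 8/15·1/12 = 1/12 ✓
b·A²c: 8/15·5/64 = 1/24 ✓; 4 stages ⇒ order 4.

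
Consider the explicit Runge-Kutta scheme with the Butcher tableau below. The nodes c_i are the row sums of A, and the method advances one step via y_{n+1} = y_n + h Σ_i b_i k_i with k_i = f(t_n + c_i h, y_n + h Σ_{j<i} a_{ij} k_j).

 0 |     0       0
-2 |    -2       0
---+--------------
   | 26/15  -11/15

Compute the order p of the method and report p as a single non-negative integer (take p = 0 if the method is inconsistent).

1

b = (26/15, -11/15)
c = (0, -2)
Σ b_i: 26/15·1 + (-11/15)·1 = 1 ✓
b·c: (-11/15)·(-2) = 22/15 ≠ 1/2 ⇒ order 1.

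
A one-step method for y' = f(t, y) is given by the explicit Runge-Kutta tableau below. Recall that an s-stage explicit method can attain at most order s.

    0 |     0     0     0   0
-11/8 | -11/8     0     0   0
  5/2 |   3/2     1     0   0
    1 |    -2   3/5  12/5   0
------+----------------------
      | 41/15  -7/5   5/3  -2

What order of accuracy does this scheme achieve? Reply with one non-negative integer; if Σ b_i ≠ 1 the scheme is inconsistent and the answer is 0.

b = (41/15, -7/5, 5/3, -2)
c = (0, -11/8, 5/2, 1)
Ac = (0, 0, -11/8, 207/40)
Σ b_i: 41/15·1 + (-7/5)·1 + 5/3·1 + (-2)·1 = 1 ✓
b·c: (-7/5)·(-11/8) + 5/3·5/2 + (-2)·1 = 491/120 ≠ 1/2 ⇒ order 1.

1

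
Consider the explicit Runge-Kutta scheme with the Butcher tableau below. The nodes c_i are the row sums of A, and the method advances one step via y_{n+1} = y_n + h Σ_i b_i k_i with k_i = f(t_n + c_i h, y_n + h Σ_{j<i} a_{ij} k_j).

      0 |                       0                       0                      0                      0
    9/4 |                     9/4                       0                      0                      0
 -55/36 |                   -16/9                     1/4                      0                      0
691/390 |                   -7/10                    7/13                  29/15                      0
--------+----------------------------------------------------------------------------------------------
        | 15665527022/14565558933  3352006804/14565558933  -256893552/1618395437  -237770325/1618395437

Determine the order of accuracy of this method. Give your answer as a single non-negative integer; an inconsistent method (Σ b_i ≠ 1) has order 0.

b = (15665527022/14565558933, 3352006804/14565558933, -256893552/1618395437, -237770325/1618395437)
c = (0, 9/4, -55/36, 691/390)
Ac = (0, 0, 9/16, -1223/702)
Σ b_i: 15665527022/14565558933·1 + 3352006804/14565558933·1 + (-256893552/1618395437)·1 + (-237770325/1618395437)·1 = 1 ✓
b·c: 3352006804/14565558933·9/4 + (-256893552/1618395437)·(-55/36) + (-237770325/1618395437)·691/390 = 1/2 ✓
b·c²: 3352006804/14565558933·81/16 + (-256893552/1618395437)·3025/1296 + (-237770325/1618395437)·477481/152100 = 1/3 ✓
b·Ac: (-256893552/1618395437)·9/16 + (-237770325/1618395437)·(-1223/702) = 1/6 ✓
b·c³: 3352006804/14565558933·729/64 + (-256893552/1618395437)·(-166375/46656) + (-237770325/1618395437)·329939371/59319000 = 8285668003817/3495734143920 ≠ 1/4 ⇒ order 3.
b·(c∘Ac): (-256893552/1618395437)·(-55/64) + (-237770325/1618395437)·(-845093/273780) = 17184738455/29131117866 ≠ 1/8
b·Ac²: (-256893552/1618395437)·81/64 + (-237770325/1618395437)·182933/25272 = -441989290703/349573414392 ≠ 1/12
b·A²c: (-237770325/1618395437)·87/80 = -4137203655/25894326992 ≠ 1/24

3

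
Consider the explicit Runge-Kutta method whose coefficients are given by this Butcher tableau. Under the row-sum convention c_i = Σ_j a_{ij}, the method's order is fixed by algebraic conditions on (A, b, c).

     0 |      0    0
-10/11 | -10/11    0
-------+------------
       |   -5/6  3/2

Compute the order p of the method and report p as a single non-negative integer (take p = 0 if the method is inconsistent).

0

b = (-5/6, 3/2)
c = (0, -10/11)
Σ b_i: (-5/6)·1 + 3/2·1 = 2/3 ≠ 1 ⇒ order 0.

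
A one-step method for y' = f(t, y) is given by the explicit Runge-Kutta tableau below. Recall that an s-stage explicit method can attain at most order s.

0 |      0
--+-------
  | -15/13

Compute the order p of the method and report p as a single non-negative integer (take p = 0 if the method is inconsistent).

b = (-15/13)
c = (0)
Σ b_i: (-15/13)·1 = -15/13 ≠ 1 ⇒ order 0.

0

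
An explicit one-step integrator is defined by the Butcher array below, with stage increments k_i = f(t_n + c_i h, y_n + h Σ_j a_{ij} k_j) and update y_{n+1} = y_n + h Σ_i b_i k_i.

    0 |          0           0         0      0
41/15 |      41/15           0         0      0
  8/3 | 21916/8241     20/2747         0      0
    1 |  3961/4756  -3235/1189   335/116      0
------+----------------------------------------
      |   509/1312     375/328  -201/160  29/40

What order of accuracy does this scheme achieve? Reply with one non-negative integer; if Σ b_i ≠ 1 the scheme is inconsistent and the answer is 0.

4

b = (509/1312, 375/328, -201/160, 29/40)
c = (0, 41/15, 8/3, 1)
Ac = (0, 0, 4/201, 23/87)
Σ b_i: 509/1312·1 + 375/328·1 + (-201/160)·1 + 29/40·1 = 1 ✓
b·c: 375/328·41/15 + (-201/160)·8/3 + 29/40·1 = 1/2 ✓
b·c²: 375/328·1681/225 + (-201/160)·64/9 + 29/40·1 = 1/3 ✓
b·Ac: (-201/160)·4/201 + 29/40·23/87 = 1/6 ✓
b·c³: 375/328·68921/3375 + (-201/160)·512/27 + 29/40·1 = 1/4 ✓
b·(c∘Ac): (-201/160)·32/603 + 29/40·23/87 = 1/8 ✓
b·Ac²: (-201/160)·164/3015 + 29/40·91/435 = 1/12 ✓
b·A²c: 29/40·5/87 = 1/24 ✓; 4 stages ⇒ order 4.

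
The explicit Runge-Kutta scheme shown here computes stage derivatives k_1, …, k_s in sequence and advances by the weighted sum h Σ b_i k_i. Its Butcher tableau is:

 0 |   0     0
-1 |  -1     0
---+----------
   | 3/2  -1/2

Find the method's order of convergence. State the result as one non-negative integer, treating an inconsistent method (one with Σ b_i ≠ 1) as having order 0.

b = (3/2, -1/2)
c = (0, -1)
Σ b_i: 3/2·1 + (-1/2)·1 = 1 ✓
b·c: (-1/2)·(-1) = 1/2 ✓; 2 stages ⇒ order 2.

2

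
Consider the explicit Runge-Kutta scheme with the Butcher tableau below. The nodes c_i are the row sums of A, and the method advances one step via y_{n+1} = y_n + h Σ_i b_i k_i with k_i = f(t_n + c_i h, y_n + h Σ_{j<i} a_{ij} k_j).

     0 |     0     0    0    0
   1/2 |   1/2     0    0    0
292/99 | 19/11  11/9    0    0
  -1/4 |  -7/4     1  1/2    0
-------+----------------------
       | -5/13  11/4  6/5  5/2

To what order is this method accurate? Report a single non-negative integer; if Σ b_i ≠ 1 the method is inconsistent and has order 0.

0

b = (-5/13, 11/4, 6/5, 5/2)
c = (0, 1/2, 292/99, -1/4)
Ac = (0, 0, 11/18, 391/198)
Σ b_i: (-5/13)·1 + 11/4·1 + 6/5·1 + 5/2·1 = 1577/260 ≠ 1 ⇒ order 0.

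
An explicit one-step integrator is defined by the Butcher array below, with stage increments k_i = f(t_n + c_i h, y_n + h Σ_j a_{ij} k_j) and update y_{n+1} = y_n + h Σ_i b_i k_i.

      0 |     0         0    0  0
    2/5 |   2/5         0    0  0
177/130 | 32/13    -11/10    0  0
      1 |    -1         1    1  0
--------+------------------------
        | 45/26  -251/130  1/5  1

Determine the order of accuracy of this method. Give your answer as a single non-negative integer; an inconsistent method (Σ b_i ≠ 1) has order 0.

2

b = (45/26, -251/130, 1/5, 1)
c = (0, 2/5, 177/130, 1)
Ac = (0, 0, -11/25, 229/130)
Σ b_i: 45/26·1 + (-251/130)·1 + 1/5·1 + 1·1 = 1 ✓
b·c: (-251/130)·2/5 + 1/5·177/130 + 1·1 = 1/2 ✓
b·c²: (-251/130)·4/25 + 1/5·31329/16900 + 1·1 = 3589/3380 ≠ 1/3 ⇒ order 2.
b·Ac: 1/5·(-11/25) + 1·229/130 = 5439/3250 ≠ 1/6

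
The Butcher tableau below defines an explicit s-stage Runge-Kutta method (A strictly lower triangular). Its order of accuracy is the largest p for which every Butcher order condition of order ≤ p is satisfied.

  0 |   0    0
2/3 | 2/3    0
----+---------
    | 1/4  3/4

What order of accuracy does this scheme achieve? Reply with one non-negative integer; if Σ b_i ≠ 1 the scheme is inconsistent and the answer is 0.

2

b = (1/4, 3/4)
c = (0, 2/3)
Σ b_i: 1/4·1 + 3/4·1 = 1 ✓
b·c: 3/4·2/3 = 1/2 ✓; 2 stages ⇒ order 2.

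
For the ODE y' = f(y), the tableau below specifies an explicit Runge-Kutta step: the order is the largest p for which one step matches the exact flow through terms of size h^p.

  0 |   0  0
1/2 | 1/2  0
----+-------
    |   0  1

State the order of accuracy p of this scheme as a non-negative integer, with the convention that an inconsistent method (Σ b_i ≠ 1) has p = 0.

2

b = (0, 1)
c = (0, 1/2)
Σ b_i: 1·1 = 1 ✓
b·c: 1·1/2 = 1/2 ✓; 2 stages ⇒ order 2.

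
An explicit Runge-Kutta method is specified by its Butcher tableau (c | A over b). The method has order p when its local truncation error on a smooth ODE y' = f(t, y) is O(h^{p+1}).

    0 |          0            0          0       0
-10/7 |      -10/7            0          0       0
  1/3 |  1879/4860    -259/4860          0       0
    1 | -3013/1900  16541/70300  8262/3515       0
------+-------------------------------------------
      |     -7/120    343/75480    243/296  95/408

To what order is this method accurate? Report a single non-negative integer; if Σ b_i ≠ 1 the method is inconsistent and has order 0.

b = (-7/120, 343/75480, 243/296, 95/408)
c = (0, -10/7, 1/3, 1)
Ac = (0, 0, 37/486, 17/38)
Σ b_i: (-7/120)·1 + 343/75480·1 + 243/296·1 + 95/408·1 = 1 ✓
b·c: 343/75480·(-10/7) + 243/296·1/3 + 95/408·1 = 1/2 ✓
b·c²: 343/75480·100/49 + 243/296·1/9 + 95/408·1 = 1/3 ✓
b·Ac: 243/296·37/486 + 95/408·17/38 = 1/6 ✓
b·c³: 343/75480·(-1000/343) + 243/296·1/27 + 95/408·1 = 1/4 ✓
b·(c∘Ac): 243/296·37/1458 + 95/408·17/38 = 1/8 ✓
b·Ac²: 243/296·(-185/1701) + 95/408·493/665 = 1/12 ✓
b·A²c: 95/408·17/95 = 1/24 ✓; 4 stages ⇒ order 4.

4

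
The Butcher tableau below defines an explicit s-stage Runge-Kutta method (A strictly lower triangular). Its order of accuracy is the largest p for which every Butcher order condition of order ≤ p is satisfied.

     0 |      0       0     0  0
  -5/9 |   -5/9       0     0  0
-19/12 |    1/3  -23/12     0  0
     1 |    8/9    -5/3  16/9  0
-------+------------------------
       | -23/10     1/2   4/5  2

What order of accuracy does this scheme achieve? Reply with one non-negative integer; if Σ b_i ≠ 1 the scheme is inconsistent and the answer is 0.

1

b = (-23/10, 1/2, 4/5, 2)
c = (0, -5/9, -19/12, 1)
Ac = (0, 0, 115/108, -17/9)
Σ b_i: (-23/10)·1 + 1/2·1 + 4/5·1 + 2·1 = 1 ✓
b·c: 1/2·(-5/9) + 4/5·(-19/12) + 2·1 = 41/90 ≠ 1/2 ⇒ order 1.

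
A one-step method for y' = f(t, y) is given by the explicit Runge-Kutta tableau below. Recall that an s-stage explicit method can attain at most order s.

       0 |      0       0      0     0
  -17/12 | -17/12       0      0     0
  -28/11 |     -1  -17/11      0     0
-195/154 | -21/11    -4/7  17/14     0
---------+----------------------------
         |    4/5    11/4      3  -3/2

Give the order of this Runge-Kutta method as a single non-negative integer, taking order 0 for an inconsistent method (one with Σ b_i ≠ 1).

b = (4/5, 11/4, 3, -3/2)
c = (0, -17/12, -28/11, -195/154)
Ac = (0, 0, 289/132, -527/231)
Σ b_i: 4/5·1 + 11/4·1 + 3·1 + (-3/2)·1 = 101/20 ≠ 1 ⇒ order 0.

0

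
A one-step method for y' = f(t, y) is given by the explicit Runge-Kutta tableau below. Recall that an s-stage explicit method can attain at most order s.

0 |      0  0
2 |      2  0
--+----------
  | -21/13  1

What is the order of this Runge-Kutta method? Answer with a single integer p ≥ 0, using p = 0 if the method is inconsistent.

0

b = (-21/13, 1)
c = (0, 2)
Σ b_i: (-21/13)·1 + 1·1 = -8/13 ≠ 1 ⇒ order 0.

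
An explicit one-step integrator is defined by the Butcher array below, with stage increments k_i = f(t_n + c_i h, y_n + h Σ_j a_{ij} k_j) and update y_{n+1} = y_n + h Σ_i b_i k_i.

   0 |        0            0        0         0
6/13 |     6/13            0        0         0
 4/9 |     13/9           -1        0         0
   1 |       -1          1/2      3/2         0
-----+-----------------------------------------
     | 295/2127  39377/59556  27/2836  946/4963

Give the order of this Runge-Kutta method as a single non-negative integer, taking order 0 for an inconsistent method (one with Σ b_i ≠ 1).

b = (295/2127, 39377/59556, 27/2836, 946/4963)
c = (0, 6/13, 4/9, 1)
Ac = (0, 0, -6/13, 35/39)
Σ b_i: 295/2127·1 + 39377/59556·1 + 27/2836·1 + 946/4963·1 = 1 ✓
b·c: 39377/59556·6/13 + 27/2836·4/9 + 946/4963·1 = 1/2 ✓
b·c²: 39377/59556·36/169 + 27/2836·16/81 + 946/4963·1 = 1/3 ✓
b·Ac: 27/2836·(-6/13) + 946/4963·35/39 = 1/6 ✓
b·c³: 39377/59556·216/2197 + 27/2836·64/729 + 946/4963·1 = 63820/248859 ≠ 1/4 ⇒ order 3.
b·(c∘Ac): 27/2836·(-8/39) + 946/4963·35/39 = 4676/27651 ≠ 1/8
b·Ac²: 27/2836·(-36/169) + 946/4963·1838/4563 = 130217/1742013 ≠ 1/12
b·A²c: 946/4963·(-9/13) = -8514/64519 ≠ 1/24

3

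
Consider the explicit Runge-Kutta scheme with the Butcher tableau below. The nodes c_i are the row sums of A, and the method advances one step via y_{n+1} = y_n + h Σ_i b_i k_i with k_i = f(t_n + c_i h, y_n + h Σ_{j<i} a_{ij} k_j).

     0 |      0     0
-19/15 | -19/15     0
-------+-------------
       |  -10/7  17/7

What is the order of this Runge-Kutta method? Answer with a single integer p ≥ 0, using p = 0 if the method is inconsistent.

1

b = (-10/7, 17/7)
c = (0, -19/15)
Σ b_i: (-10/7)·1 + 17/7·1 = 1 ✓
b·c: 17/7·(-19/15) = -323/105 ≠ 1/2 ⇒ order 1.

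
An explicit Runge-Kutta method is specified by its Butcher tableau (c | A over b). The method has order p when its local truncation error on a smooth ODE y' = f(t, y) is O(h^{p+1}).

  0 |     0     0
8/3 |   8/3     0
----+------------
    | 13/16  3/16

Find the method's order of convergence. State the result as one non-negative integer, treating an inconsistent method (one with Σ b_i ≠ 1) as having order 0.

b = (13/16, 3/16)
c = (0, 8/3)
Σ b_i: 13/16·1 + 3/16·1 = 1 ✓
b·c: 3/16·8/3 = 1/2 ✓; 2 stages ⇒ order 2.

2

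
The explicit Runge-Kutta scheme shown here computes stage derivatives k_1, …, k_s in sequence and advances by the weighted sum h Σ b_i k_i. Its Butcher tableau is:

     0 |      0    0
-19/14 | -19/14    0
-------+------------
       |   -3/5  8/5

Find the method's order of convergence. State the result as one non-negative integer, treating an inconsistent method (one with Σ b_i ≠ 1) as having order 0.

1

b = (-3/5, 8/5)
c = (0, -19/14)
Σ b_i: (-3/5)·1 + 8/5·1 = 1 ✓
b·c: 8/5·(-19/14) = -76/35 ≠ 1/2 ⇒ order 1.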